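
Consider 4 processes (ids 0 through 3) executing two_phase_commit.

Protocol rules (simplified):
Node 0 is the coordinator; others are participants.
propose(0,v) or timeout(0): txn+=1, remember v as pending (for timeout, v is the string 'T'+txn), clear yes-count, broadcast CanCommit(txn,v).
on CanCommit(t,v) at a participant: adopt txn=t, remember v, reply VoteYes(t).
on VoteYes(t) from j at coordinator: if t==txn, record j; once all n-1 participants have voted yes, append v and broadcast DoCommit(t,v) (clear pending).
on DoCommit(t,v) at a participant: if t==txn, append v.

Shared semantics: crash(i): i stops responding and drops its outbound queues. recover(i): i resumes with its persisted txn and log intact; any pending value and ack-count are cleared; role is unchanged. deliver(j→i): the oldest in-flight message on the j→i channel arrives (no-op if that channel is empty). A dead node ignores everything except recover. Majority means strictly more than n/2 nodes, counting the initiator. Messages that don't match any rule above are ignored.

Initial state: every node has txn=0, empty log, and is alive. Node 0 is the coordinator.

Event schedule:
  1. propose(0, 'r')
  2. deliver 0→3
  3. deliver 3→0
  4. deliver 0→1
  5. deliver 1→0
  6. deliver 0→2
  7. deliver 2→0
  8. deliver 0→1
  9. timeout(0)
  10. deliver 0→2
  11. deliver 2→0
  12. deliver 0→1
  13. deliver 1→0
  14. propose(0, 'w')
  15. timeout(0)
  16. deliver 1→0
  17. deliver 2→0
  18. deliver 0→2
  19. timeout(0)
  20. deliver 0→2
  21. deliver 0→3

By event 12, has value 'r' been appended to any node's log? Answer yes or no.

yes

step 1 propose(0,'r'): 0={coor,t=1,log=-}
step 2 deliver 0→3: 3={part,t=1,log=-}
step 3 deliver 3→0: —
step 4 deliver 0→1: 1={part,t=1,log=-}
step 5 deliver 1→0: —
step 6 deliver 0→2: 2={part,t=1,log=-}
step 7 deliver 2→0: 0={coor,t=1,log=r}
step 8 deliver 0→1: 1={part,t=1,log=r}
step 9 timeout(0): 0={coor,t=2,log=r}
step 10 deliver 0→2: 2={part,t=1,log=r}
step 11 deliver 2→0: —
step 12 deliver 0→1: 1={part,t=2,log=r}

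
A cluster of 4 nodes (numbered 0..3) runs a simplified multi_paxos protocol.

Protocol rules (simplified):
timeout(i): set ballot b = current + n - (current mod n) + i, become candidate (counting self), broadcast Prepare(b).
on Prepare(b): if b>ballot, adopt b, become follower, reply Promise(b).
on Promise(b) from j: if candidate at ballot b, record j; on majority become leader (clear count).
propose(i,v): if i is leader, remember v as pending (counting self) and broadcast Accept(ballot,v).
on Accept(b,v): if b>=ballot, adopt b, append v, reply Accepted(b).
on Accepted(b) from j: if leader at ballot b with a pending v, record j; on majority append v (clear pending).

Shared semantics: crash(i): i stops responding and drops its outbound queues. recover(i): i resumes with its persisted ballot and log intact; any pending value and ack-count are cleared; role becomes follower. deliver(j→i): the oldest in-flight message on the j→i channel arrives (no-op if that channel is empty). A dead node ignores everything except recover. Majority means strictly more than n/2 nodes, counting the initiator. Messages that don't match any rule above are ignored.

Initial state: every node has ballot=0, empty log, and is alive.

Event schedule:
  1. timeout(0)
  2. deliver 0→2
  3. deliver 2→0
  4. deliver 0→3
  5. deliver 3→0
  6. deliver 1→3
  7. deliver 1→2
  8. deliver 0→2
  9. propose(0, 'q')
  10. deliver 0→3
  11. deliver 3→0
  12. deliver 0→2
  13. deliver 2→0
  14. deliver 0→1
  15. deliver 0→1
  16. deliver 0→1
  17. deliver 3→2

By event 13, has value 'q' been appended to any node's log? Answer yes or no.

yes

step 1 timeout(0): 0={cand,b=4,log=-}
step 2 deliver 0→2: 2={foll,b=4,log=-}
step 3 deliver 2→0: —
step 4 deliver 0→3: 3={foll,b=4,log=-}
step 5 deliver 3→0: 0={lead,b=4,log=-}
step 6 deliver 1→3: —
step 7 deliver 1→2: —
step 8 deliver 0→2: —
step 9 propose(0,'q'): —
step 10 deliver 0→3: 3={foll,b=4,log=q}
step 11 deliver 3→0: —
step 12 deliver 0→2: 2={foll,b=4,log=q}
step 13 deliver 2→0: 0={lead,b=4,log=q}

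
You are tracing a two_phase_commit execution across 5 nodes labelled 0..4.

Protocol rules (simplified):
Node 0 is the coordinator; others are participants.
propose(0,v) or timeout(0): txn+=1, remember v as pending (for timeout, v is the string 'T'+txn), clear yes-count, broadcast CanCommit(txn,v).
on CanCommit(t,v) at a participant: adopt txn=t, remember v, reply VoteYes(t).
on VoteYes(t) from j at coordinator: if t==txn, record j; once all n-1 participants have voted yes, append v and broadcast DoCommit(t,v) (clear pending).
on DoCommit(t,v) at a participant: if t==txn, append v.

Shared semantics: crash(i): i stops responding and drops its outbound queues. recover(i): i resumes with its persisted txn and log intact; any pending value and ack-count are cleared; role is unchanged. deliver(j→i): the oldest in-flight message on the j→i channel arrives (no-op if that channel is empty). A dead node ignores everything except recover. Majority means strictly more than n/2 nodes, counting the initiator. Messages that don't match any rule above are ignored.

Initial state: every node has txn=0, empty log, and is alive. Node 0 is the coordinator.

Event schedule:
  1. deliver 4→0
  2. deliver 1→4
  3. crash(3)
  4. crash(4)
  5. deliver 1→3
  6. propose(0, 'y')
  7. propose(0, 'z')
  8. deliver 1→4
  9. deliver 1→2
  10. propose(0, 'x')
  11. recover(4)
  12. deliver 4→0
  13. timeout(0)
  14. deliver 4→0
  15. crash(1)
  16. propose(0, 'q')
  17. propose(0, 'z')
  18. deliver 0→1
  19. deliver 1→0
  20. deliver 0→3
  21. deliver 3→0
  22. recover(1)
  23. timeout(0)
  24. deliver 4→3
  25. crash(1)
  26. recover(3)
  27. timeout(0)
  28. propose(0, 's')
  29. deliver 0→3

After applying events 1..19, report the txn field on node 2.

0

after 1 — deliver 4→0: ·
after 2 — deliver 1→4: ·
after 3 — crash(3): n3:✗part/t0/[-]
after 4 — crash(4): n4:✗part/t0/[-]
after 5 — deliver 1→3: ·
after 6 — propose(0,'y'): n0:coor/t1/[-]
after 7 — propose(0,'z'): n0:coor/t2/[-]
after 8 — deliver 1→4: ·
after 9 — deliver 1→2: ·
after 10 — propose(0,'x'): n0:coor/t3/[-]
after 11 — recover(4): n4:part/t0/[-]
after 12 — deliver 4→0: ·
after 13 — timeout(0): n0:coor/t4/[-]
after 14 — deliver 4→0: ·
after 15 — crash(1): n1:✗part/t0/[-]
after 16 — propose(0,'q'): n0:coor/t5/[-]
after 17 — propose(0,'z'): n0:coor/t6/[-]
after 18 — deliver 0→1: ·
after 19 — deliver 1→0: ·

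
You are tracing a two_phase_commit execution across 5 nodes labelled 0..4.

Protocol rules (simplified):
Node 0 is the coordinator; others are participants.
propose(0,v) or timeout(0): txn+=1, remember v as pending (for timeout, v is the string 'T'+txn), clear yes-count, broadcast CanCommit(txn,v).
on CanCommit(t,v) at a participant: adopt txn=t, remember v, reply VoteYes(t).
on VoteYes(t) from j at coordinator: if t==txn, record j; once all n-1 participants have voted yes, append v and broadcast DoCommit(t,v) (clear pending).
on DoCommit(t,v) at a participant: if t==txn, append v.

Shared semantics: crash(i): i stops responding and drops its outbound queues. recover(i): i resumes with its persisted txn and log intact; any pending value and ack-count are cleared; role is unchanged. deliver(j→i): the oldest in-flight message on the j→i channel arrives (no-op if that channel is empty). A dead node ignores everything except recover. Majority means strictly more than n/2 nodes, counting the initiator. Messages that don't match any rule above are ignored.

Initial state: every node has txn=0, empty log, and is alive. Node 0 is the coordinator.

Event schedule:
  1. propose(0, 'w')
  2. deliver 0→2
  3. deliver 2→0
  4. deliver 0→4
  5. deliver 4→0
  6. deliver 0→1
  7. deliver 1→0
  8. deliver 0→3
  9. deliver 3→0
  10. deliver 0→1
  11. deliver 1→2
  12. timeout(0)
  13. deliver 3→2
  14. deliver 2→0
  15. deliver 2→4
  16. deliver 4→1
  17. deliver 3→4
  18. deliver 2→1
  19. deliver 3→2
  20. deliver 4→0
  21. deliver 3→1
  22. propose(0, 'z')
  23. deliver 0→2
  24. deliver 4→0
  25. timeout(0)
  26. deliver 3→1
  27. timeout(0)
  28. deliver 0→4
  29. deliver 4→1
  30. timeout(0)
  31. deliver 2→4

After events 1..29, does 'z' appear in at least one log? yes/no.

no

step 1 propose(0,'w'): 0={coor,t=1,log=-}
step 2 deliver 0→2: 2={part,t=1,log=-}
step 3 deliver 2→0: —
step 4 deliver 0→4: 4={part,t=1,log=-}
step 5 deliver 4→0: —
step 6 deliver 0→1: 1={part,t=1,log=-}
step 7 deliver 1→0: —
step 8 deliver 0→3: 3={part,t=1,log=-}
step 9 deliver 3→0: 0={coor,t=1,log=w}
step 10 deliver 0→1: 1={part,t=1,log=w}
step 11 deliver 1→2: —
step 12 timeout(0): 0={coor,t=2,log=w}
step 13 deliver 3→2: —
step 14 deliver 2→0: —
step 15 deliver 2→4: —
step 16 deliver 4→1: —
step 17 deliver 3→4: —
step 18 deliver 2→1: —
step 19 deliver 3→2: —
step 20 deliver 4→0: —
step 21 deliver 3→1: —
step 22 propose(0,'z'): 0={coor,t=3,log=w}
step 23 deliver 0→2: 2={part,t=1,log=w}
step 24 deliver 4→0: —
step 25 timeout(0): 0={coor,t=4,log=w}
step 26 deliver 3→1: —
step 27 timeout(0): 0={coor,t=5,log=w}
step 28 deliver 0→4: 4={part,t=1,log=w}
step 29 deliver 4→1: —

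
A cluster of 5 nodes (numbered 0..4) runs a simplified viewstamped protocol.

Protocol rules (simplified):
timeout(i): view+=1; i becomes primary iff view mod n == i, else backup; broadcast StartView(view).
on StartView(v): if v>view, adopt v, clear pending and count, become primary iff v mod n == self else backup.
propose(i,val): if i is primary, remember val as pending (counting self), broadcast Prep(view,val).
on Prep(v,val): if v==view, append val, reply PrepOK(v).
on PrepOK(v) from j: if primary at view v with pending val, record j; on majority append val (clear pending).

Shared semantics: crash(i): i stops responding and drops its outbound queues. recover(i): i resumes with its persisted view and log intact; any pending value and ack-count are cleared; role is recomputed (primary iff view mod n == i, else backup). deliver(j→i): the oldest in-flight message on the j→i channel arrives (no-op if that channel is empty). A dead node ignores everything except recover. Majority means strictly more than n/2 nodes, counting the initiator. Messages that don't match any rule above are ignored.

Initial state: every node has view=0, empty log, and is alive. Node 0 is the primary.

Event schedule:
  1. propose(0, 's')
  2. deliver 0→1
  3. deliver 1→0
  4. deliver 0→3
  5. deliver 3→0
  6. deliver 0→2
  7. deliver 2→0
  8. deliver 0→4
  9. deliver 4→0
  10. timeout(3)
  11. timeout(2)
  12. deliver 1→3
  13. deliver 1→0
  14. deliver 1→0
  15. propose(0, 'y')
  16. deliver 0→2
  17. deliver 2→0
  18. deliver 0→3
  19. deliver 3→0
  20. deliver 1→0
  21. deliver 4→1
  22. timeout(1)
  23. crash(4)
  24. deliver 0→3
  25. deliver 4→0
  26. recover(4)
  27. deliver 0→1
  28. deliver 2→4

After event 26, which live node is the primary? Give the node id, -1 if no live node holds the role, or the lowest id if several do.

after 1 — propose(0,'s'): ·
after 2 — deliver 0→1: n1:back/v0/[s]
after 3 — deliver 1→0: ·
after 4 — deliver 0→3: n3:back/v0/[s]
after 5 — deliver 3→0: n0:prim/v0/[s]
after 6 — deliver 0→2: n2:back/v0/[s]
after 7 — deliver 2→0: ·
after 8 — deliver 0→4: n4:back/v0/[s]
after 9 — deliver 4→0: ·
after 10 — timeout(3): n3:back/v1/[s]
after 11 — timeout(2): n2:back/v1/[s]
after 12 — deliver 1→3: ·
after 13 — deliver 1→0: ·
after 14 — deliver 1→0: ·
after 15 — propose(0,'y'): ·
after 16 — deliver 0→2: ·
after 17 — deliver 2→0: n0:back/v1/[s]
after 18 — deliver 0→3: ·
after 19 — deliver 3→0: ·
after 20 — deliver 1→0: ·
after 21 — deliver 4→1: ·
after 22 — timeout(1): n1:prim/v1/[s]
after 23 — crash(4): n4:✗back/v0/[s]
after 24 — deliver 0→3: ·
after 25 — deliver 4→0: ·
after 26 — recover(4): n4:back/v0/[s]

1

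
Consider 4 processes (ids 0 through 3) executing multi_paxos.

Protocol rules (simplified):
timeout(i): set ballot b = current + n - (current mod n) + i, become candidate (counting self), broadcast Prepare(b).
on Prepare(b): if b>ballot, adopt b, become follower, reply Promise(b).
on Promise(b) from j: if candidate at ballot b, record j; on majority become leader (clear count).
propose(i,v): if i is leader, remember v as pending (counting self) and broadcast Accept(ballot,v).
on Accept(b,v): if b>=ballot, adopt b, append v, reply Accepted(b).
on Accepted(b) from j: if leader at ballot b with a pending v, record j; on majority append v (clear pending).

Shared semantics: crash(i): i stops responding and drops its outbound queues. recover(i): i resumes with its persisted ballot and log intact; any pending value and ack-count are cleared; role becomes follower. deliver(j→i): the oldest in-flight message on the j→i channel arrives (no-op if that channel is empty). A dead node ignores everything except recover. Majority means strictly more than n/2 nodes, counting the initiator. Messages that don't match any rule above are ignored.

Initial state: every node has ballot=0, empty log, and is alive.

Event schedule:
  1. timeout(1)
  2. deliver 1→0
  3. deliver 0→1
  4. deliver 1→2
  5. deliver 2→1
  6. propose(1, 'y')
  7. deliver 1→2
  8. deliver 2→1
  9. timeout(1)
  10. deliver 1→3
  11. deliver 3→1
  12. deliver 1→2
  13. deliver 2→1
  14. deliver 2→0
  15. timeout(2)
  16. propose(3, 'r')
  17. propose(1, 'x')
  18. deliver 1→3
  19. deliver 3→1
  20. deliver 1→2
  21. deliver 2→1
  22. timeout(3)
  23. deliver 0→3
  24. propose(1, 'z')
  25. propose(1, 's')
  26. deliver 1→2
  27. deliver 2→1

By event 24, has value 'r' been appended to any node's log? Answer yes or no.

no

step 1 timeout(1): 1={cand,b=5,log=-}
step 2 deliver 1→0: 0={foll,b=5,log=-}
step 3 deliver 0→1: —
step 4 deliver 1→2: 2={foll,b=5,log=-}
step 5 deliver 2→1: 1={lead,b=5,log=-}
step 6 propose(1,'y'): —
step 7 deliver 1→2: 2={foll,b=5,log=y}
step 8 deliver 2→1: —
step 9 timeout(1): 1={cand,b=9,log=-}
step 10 deliver 1→3: 3={foll,b=5,log=-}
step 11 deliver 3→1: —
step 12 deliver 1→2: 2={foll,b=9,log=y}
step 13 deliver 2→1: —
step 14 deliver 2→0: —
step 15 timeout(2): 2={cand,b=14,log=y}
step 16 propose(3,'r'): —
step 17 propose(1,'x'): —
step 18 deliver 1→3: 3={foll,b=5,log=y}
step 19 deliver 3→1: —
step 20 deliver 1→2: —
step 21 deliver 2→1: 1={foll,b=14,log=-}
step 22 timeout(3): 3={cand,b=11,log=y}
step 23 deliver 0→3: —
step 24 propose(1,'z'): —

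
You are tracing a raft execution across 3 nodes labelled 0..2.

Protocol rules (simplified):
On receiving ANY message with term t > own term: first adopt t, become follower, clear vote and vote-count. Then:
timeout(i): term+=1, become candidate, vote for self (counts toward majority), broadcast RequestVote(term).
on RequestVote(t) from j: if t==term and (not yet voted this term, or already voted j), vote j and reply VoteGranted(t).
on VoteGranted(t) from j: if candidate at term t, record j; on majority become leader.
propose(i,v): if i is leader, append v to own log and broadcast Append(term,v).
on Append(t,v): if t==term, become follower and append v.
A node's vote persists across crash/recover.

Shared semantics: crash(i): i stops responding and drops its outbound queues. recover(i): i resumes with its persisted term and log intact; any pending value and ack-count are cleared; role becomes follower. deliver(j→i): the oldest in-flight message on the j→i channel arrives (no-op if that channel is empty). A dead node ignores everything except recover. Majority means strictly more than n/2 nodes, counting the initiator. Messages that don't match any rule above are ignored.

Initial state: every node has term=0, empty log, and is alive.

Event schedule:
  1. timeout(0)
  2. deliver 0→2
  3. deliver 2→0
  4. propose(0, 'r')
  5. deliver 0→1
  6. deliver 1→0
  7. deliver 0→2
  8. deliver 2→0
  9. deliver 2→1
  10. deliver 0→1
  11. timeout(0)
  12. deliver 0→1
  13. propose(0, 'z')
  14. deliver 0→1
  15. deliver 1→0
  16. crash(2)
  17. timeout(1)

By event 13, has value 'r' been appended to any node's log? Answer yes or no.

after 1 — timeout(0): n0:cand/t1/[-]
after 2 — deliver 0→2: n2:foll/t1/[-]
after 3 — deliver 2→0: n0:lead/t1/[-]
after 4 — propose(0,'r'): n0:lead/t1/[r]
after 5 — deliver 0→1: n1:foll/t1/[-]
after 6 — deliver 1→0: ·
after 7 — deliver 0→2: n2:foll/t1/[r]
after 8 — deliver 2→0: ·
after 9 — deliver 2→1: ·
after 10 — deliver 0→1: n1:foll/t1/[r]
after 11 — timeout(0): n0:cand/t2/[r]
after 12 — deliver 0→1: n1:foll/t2/[r]
after 13 — propose(0,'z'): ·

yes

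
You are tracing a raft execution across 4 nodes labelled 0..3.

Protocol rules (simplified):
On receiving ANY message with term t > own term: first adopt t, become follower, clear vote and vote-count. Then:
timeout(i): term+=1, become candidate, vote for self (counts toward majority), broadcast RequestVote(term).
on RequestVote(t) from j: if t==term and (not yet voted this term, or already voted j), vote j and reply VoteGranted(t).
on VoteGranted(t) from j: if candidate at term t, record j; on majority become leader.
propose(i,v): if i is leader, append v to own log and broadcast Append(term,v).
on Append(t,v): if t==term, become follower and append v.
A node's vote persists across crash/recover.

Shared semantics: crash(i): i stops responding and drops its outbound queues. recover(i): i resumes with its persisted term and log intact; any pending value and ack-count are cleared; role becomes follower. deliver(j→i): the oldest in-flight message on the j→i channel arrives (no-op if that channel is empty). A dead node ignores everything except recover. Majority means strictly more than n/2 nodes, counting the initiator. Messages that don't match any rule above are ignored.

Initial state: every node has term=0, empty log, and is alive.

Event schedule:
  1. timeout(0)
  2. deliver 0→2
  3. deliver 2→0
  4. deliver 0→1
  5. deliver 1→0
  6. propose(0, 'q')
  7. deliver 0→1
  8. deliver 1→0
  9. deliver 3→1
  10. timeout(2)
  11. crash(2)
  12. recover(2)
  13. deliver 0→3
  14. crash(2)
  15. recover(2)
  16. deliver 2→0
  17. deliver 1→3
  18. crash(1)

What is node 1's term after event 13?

1

after 1 — timeout(0): n0:cand/t1/[-]
after 2 — deliver 0→2: n2:foll/t1/[-]
after 3 — deliver 2→0: ·
after 4 — deliver 0→1: n1:foll/t1/[-]
after 5 — deliver 1→0: n0:lead/t1/[-]
after 6 — propose(0,'q'): n0:lead/t1/[q]
after 7 — deliver 0→1: n1:foll/t1/[q]
after 8 — deliver 1→0: ·
after 9 — deliver 3→1: ·
after 10 — timeout(2): n2:cand/t2/[-]
after 11 — crash(2): n2:✗cand/t2/[-]
after 12 — recover(2): n2:foll/t2/[-]
after 13 — deliver 0→3: n3:foll/t1/[-]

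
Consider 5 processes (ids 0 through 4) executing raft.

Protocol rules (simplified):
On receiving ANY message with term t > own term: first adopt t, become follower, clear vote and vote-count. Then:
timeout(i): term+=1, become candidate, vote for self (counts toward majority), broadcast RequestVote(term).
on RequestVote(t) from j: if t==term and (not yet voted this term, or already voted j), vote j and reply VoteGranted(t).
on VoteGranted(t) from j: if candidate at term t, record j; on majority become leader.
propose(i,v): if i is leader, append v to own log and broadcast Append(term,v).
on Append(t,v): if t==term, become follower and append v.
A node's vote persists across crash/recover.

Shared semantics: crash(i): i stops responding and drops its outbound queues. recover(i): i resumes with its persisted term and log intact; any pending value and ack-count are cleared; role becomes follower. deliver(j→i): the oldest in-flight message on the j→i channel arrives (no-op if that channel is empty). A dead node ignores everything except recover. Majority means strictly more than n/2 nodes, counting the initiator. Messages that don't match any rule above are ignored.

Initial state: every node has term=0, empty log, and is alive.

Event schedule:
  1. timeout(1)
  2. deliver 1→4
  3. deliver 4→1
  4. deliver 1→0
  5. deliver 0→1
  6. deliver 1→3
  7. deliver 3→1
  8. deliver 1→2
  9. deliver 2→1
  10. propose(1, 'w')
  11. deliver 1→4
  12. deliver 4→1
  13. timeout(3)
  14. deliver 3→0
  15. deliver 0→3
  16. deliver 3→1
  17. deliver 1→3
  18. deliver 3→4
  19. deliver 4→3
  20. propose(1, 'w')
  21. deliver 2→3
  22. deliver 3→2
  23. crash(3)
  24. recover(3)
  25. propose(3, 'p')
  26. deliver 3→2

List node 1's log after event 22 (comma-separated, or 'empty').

w

1. timeout(1):  <1:cand t1 ->
2. deliver 1→4:  <4:foll t1 ->
3. deliver 4→1:  nop
4. deliver 1→0:  <0:foll t1 ->
5. deliver 0→1:  <1:lead t1 ->
6. deliver 1→3:  <3:foll t1 ->
7. deliver 3→1:  nop
8. deliver 1→2:  <2:foll t1 ->
9. deliver 2→1:  nop
10. propose(1,'w'):  <1:lead t1 w>
11. deliver 1→4:  <4:foll t1 w>
12. deliver 4→1:  nop
13. timeout(3):  <3:cand t2 ->
14. deliver 3→0:  <0:foll t2 ->
15. deliver 0→3:  nop
16. deliver 3→1:  <1:foll t2 w>
17. deliver 1→3:  nop
18. deliver 3→4:  <4:foll t2 w>
19. deliver 4→3:  <3:lead t2 ->
20. propose(1,'w'):  nop
21. deliver 2→3:  nop
22. deliver 3→2:  <2:foll t2 ->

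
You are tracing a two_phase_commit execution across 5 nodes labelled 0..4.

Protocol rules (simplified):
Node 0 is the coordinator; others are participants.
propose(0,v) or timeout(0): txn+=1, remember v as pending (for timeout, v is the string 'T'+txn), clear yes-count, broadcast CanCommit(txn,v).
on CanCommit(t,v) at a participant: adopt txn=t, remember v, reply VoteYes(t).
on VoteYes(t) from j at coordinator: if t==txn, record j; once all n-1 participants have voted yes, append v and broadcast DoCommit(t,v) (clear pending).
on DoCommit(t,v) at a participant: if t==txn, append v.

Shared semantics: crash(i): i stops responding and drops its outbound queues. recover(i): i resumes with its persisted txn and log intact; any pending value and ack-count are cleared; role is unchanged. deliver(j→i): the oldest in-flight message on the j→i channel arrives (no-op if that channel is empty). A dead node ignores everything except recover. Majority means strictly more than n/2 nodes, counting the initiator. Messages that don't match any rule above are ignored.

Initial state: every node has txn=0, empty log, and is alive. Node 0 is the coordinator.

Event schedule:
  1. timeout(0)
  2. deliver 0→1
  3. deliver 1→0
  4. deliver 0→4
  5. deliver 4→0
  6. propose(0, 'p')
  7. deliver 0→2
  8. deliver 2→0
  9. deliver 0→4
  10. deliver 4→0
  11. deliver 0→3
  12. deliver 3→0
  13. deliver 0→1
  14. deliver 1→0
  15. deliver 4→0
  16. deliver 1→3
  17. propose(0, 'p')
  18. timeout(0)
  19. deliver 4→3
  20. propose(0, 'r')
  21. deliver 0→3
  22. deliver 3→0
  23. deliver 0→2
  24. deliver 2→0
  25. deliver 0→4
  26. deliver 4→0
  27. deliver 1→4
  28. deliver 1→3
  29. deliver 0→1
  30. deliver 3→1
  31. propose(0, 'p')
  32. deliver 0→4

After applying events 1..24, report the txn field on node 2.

2

[1] timeout(0) → N0(coor t1 [-])
[2] deliver 0→1 → N1(part t1 [-])
[3] deliver 1→0 → ∅
[4] deliver 0→4 → N4(part t1 [-])
[5] deliver 4→0 → ∅
[6] propose(0,'p') → N0(coor t2 [-])
[7] deliver 0→2 → N2(part t1 [-])
[8] deliver 2→0 → ∅
[9] deliver 0→4 → N4(part t2 [-])
[10] deliver 4→0 → ∅
[11] deliver 0→3 → N3(part t1 [-])
[12] deliver 3→0 → ∅
[13] deliver 0→1 → N1(part t2 [-])
[14] deliver 1→0 → ∅
[15] deliver 4→0 → ∅
[16] deliver 1→3 → ∅
[17] propose(0,'p') → N0(coor t3 [-])
[18] timeout(0) → N0(coor t4 [-])
[19] deliver 4→3 → ∅
[20] propose(0,'r') → N0(coor t5 [-])
[21] deliver 0→3 → N3(part t2 [-])
[22] deliver 3→0 → ∅
[23] deliver 0→2 → N2(part t2 [-])
[24] deliver 2→0 → ∅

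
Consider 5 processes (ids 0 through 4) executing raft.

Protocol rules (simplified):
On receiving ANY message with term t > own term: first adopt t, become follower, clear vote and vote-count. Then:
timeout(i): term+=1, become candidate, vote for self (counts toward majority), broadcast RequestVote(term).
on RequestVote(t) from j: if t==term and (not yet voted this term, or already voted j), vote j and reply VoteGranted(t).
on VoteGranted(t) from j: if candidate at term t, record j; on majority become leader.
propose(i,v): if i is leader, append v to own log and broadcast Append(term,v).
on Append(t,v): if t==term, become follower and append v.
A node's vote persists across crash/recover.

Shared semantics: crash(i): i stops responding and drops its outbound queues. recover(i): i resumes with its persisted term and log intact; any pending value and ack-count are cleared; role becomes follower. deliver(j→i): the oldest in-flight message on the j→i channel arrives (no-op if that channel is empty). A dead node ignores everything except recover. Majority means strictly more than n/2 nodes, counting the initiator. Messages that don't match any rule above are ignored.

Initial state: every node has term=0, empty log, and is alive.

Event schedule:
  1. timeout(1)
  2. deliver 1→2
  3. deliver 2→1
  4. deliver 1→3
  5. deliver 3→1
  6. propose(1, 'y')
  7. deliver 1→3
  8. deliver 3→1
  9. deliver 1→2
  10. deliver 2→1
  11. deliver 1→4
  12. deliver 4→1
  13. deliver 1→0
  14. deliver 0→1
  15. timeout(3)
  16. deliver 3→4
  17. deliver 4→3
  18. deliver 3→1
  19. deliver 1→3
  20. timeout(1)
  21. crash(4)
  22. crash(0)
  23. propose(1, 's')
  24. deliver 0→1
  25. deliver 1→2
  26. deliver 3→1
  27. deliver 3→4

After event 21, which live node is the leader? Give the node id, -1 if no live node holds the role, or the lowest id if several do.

[1] timeout(1) → N1(cand t1 [-])
[2] deliver 1→2 → N2(foll t1 [-])
[3] deliver 2→1 → ∅
[4] deliver 1→3 → N3(foll t1 [-])
[5] deliver 3→1 → N1(lead t1 [-])
[6] propose(1,'y') → N1(lead t1 [y])
[7] deliver 1→3 → N3(foll t1 [y])
[8] deliver 3→1 → ∅
[9] deliver 1→2 → N2(foll t1 [y])
[10] deliver 2→1 → ∅
[11] deliver 1→4 → N4(foll t1 [-])
[12] deliver 4→1 → ∅
[13] deliver 1→0 → N0(foll t1 [-])
[14] deliver 0→1 → ∅
[15] timeout(3) → N3(cand t2 [y])
[16] deliver 3→4 → N4(foll t2 [-])
[17] deliver 4→3 → ∅
[18] deliver 3→1 → N1(foll t2 [y])
[19] deliver 1→3 → N3(lead t2 [y])
[20] timeout(1) → N1(cand t3 [y])
[21] crash(4) → N4(✗foll t2 [-])

3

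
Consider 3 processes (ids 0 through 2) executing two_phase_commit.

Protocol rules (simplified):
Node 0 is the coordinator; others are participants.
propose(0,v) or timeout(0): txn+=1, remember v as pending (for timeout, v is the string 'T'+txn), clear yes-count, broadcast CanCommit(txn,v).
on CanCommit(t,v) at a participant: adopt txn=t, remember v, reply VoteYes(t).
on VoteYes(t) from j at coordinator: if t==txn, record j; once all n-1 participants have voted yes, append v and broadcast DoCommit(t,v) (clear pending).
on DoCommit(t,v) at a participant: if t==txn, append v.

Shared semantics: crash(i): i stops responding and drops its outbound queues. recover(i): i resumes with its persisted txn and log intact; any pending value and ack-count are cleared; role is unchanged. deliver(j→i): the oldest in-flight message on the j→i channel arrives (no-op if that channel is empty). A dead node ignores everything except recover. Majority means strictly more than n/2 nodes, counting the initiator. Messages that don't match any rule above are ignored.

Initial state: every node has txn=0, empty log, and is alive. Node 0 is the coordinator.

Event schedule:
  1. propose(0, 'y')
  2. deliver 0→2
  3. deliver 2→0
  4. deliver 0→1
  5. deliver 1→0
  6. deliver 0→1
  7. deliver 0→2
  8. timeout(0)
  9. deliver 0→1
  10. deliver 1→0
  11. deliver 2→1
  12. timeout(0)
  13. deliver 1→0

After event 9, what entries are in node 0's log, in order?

y

e1 propose(0,'y'): 0[coor,t=1,-]
e2 deliver 0→2: 2[part,t=1,-]
e3 deliver 2→0: ·
e4 deliver 0→1: 1[part,t=1,-]
e5 deliver 1→0: 0[coor,t=1,y]
e6 deliver 0→1: 1[part,t=1,y]
e7 deliver 0→2: 2[part,t=1,y]
e8 timeout(0): 0[coor,t=2,y]
e9 deliver 0→1: 1[part,t=2,y]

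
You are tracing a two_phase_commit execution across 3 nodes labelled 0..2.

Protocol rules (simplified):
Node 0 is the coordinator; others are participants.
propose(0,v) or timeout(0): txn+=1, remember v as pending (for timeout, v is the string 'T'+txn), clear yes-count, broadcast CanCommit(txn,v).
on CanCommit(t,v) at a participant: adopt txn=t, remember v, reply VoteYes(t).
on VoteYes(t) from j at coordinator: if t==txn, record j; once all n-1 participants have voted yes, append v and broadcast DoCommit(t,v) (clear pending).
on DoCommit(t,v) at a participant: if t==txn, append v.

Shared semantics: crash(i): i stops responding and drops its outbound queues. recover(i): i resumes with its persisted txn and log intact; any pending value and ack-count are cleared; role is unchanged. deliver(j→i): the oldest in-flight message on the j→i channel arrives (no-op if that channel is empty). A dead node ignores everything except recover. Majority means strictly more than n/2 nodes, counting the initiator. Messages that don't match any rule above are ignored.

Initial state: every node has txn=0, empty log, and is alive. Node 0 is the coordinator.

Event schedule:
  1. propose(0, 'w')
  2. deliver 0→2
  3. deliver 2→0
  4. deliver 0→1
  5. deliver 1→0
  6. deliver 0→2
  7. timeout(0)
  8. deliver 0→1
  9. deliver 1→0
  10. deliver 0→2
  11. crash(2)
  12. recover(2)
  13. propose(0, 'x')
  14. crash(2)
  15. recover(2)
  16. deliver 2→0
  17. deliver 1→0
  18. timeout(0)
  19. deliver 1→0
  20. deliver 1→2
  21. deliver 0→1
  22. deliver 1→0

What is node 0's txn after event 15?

[1] propose(0,'w') → N0(coor t1 [-])
[2] deliver 0→2 → N2(part t1 [-])
[3] deliver 2→0 → ∅
[4] deliver 0→1 → N1(part t1 [-])
[5] deliver 1→0 → N0(coor t1 [w])
[6] deliver 0→2 → N2(part t1 [w])
[7] timeout(0) → N0(coor t2 [w])
[8] deliver 0→1 → N1(part t1 [w])
[9] deliver 1→0 → ∅
[10] deliver 0→2 → N2(part t2 [w])
[11] crash(2) → N2(✗part t2 [w])
[12] recover(2) → N2(part t2 [w])
[13] propose(0,'x') → N0(coor t3 [w])
[14] crash(2) → N2(✗part t2 [w])
[15] recover(2) → N2(part t2 [w])

3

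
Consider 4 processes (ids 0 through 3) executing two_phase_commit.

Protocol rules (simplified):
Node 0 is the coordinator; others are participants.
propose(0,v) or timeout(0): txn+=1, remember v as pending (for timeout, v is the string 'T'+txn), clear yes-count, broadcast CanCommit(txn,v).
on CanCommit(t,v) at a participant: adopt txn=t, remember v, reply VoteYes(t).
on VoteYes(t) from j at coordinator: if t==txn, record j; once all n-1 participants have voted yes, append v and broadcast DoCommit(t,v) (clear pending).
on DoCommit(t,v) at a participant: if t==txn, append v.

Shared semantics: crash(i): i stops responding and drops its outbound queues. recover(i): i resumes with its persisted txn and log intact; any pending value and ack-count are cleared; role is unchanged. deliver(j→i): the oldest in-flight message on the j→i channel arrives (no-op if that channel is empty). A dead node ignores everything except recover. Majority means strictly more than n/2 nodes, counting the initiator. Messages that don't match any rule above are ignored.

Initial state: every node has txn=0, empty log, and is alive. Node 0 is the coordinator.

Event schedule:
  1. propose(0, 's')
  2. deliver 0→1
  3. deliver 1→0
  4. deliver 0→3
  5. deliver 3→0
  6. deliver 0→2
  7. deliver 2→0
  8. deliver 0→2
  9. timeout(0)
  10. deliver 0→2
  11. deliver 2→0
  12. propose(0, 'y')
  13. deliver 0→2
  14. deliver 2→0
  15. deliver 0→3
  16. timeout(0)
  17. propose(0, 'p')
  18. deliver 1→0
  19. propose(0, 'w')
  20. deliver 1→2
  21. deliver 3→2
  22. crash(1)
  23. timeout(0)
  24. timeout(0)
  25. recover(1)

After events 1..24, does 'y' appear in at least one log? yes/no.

no

1. propose(0,'s'):  <0:coor t1 ->
2. deliver 0→1:  <1:part t1 ->
3. deliver 1→0:  nop
4. deliver 0→3:  <3:part t1 ->
5. deliver 3→0:  nop
6. deliver 0→2:  <2:part t1 ->
7. deliver 2→0:  <0:coor t1 s>
8. deliver 0→2:  <2:part t1 s>
9. timeout(0):  <0:coor t2 s>
10. deliver 0→2:  <2:part t2 s>
11. deliver 2→0:  nop
12. propose(0,'y'):  <0:coor t3 s>
13. deliver 0→2:  <2:part t3 s>
14. deliver 2→0:  nop
15. deliver 0→3:  <3:part t1 s>
16. timeout(0):  <0:coor t4 s>
17. propose(0,'p'):  <0:coor t5 s>
18. deliver 1→0:  nop
19. propose(0,'w'):  <0:coor t6 s>
20. deliver 1→2:  nop
21. deliver 3→2:  nop
22. crash(1):  <1:✗part t1 ->
23. timeout(0):  <0:coor t7 s>
24. timeout(0):  <0:coor t8 s>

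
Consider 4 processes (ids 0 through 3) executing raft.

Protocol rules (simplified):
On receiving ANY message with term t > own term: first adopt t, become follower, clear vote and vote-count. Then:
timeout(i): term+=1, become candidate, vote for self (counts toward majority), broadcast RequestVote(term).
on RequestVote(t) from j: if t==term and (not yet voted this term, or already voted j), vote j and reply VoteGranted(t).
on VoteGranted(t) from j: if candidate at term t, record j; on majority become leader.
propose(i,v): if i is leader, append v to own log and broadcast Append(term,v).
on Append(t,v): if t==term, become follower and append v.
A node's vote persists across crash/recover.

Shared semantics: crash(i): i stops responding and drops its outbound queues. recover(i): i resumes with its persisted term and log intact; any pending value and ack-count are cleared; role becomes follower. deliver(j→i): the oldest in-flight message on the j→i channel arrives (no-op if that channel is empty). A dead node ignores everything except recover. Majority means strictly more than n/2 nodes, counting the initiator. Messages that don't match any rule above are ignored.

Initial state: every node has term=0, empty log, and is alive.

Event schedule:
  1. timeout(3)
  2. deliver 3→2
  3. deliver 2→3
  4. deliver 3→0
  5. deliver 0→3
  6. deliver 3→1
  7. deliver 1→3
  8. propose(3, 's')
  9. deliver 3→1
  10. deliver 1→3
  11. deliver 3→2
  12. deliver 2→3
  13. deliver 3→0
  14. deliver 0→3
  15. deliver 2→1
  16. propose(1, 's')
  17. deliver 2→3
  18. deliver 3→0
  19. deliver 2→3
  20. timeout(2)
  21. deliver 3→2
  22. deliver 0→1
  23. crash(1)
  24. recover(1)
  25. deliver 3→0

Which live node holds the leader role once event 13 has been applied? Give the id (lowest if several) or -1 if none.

[1] timeout(3) → N3(cand t1 [-])
[2] deliver 3→2 → N2(foll t1 [-])
[3] deliver 2→3 → ∅
[4] deliver 3→0 → N0(foll t1 [-])
[5] deliver 0→3 → N3(lead t1 [-])
[6] deliver 3→1 → N1(foll t1 [-])
[7] deliver 1→3 → ∅
[8] propose(3,'s') → N3(lead t1 [s])
[9] deliver 3→1 → N1(foll t1 [s])
[10] deliver 1→3 → ∅
[11] deliver 3→2 → N2(foll t1 [s])
[12] deliver 2→3 → ∅
[13] deliver 3→0 → N0(foll t1 [s])

3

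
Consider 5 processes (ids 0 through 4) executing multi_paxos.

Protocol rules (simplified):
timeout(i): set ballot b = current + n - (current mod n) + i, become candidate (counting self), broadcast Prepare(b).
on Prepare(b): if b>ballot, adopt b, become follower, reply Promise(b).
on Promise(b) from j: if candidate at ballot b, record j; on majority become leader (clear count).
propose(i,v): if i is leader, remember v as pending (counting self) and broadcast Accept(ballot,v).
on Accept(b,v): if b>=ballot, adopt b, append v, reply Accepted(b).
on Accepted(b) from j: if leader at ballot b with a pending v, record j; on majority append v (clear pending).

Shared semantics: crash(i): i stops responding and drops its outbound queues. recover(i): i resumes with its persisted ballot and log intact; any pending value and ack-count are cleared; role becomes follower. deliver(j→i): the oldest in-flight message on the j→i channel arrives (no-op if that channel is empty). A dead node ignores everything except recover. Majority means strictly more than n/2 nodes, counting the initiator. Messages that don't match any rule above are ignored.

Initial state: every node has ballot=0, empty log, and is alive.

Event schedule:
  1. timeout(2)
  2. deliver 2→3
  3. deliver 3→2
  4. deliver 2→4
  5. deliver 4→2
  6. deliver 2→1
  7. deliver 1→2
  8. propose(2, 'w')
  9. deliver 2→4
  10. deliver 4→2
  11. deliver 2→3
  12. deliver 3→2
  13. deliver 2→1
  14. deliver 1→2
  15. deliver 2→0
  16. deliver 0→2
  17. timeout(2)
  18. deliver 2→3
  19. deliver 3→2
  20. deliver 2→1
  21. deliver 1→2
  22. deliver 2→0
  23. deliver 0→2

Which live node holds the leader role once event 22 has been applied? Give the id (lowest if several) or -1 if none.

2

1. timeout(2):  <2:cand b7 ->
2. deliver 2→3:  <3:foll b7 ->
3. deliver 3→2:  nop
4. deliver 2→4:  <4:foll b7 ->
5. deliver 4→2:  <2:lead b7 ->
6. deliver 2→1:  <1:foll b7 ->
7. deliver 1→2:  nop
8. propose(2,'w'):  nop
9. deliver 2→4:  <4:foll b7 w>
10. deliver 4→2:  nop
11. deliver 2→3:  <3:foll b7 w>
12. deliver 3→2:  <2:lead b7 w>
13. deliver 2→1:  <1:foll b7 w>
14. deliver 1→2:  nop
15. deliver 2→0:  <0:foll b7 ->
16. deliver 0→2:  nop
17. timeout(2):  <2:cand b12 w>
18. deliver 2→3:  <3:foll b12 w>
19. deliver 3→2:  nop
20. deliver 2→1:  <1:foll b12 w>
21. deliver 1→2:  <2:lead b12 w>
22. deliver 2→0:  <0:foll b7 w>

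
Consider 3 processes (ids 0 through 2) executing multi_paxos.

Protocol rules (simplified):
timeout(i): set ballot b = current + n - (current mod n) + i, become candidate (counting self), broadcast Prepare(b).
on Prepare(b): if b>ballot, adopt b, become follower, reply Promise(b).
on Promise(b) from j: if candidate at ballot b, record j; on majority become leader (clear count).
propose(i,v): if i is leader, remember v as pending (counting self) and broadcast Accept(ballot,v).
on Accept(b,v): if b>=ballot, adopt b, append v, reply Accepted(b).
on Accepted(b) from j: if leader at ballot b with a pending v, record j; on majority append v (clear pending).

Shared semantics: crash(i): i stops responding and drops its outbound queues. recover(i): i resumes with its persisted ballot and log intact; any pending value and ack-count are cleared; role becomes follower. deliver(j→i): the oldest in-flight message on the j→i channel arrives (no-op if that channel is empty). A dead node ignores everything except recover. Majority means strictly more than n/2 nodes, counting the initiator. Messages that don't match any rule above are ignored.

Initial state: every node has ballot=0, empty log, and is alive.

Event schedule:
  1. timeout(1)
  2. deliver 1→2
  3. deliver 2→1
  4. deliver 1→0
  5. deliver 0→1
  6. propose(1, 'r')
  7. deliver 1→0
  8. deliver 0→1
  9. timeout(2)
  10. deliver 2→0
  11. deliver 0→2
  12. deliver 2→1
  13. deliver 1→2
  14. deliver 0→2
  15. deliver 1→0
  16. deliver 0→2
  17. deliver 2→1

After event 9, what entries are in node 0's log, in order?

r

[1] timeout(1) → N1(cand b4 [-])
[2] deliver 1→2 → N2(foll b4 [-])
[3] deliver 2→1 → N1(lead b4 [-])
[4] deliver 1→0 → N0(foll b4 [-])
[5] deliver 0→1 → ∅
[6] propose(1,'r') → ∅
[7] deliver 1→0 → N0(foll b4 [r])
[8] deliver 0→1 → N1(lead b4 [r])
[9] timeout(2) → N2(cand b8 [-])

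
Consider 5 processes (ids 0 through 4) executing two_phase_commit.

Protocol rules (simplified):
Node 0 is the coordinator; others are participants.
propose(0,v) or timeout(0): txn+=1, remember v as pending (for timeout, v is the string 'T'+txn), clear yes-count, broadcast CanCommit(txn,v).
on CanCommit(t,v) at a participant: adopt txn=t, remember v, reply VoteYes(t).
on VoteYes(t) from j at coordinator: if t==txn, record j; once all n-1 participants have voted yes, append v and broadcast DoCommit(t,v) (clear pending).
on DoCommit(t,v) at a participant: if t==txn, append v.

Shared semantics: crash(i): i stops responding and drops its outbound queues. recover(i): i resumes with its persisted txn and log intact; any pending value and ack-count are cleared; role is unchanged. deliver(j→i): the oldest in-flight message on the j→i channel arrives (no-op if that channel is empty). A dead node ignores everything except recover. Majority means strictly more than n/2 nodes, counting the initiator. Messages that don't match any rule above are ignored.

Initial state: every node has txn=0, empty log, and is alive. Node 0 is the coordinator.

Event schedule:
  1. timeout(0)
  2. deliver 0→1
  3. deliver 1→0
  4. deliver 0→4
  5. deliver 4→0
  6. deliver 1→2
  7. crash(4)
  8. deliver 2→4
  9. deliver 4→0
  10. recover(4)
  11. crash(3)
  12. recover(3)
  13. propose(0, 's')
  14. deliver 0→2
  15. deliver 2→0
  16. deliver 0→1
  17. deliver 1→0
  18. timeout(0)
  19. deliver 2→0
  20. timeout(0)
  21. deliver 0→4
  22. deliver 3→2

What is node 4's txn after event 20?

1

step 1 timeout(0): 0={coor,t=1,log=-}
step 2 deliver 0→1: 1={part,t=1,log=-}
step 3 deliver 1→0: —
step 4 deliver 0→4: 4={part,t=1,log=-}
step 5 deliver 4→0: —
step 6 deliver 1→2: —
step 7 crash(4): 4={✗part,t=1,log=-}
step 8 deliver 2→4: —
step 9 deliver 4→0: —
step 10 recover(4): 4={part,t=1,log=-}
step 11 crash(3): 3={✗part,t=0,log=-}
step 12 recover(3): 3={part,t=0,log=-}
step 13 propose(0,'s'): 0={coor,t=2,log=-}
step 14 deliver 0→2: 2={part,t=1,log=-}
step 15 deliver 2→0: —
step 16 deliver 0→1: 1={part,t=2,log=-}
step 17 deliver 1→0: —
step 18 timeout(0): 0={coor,t=3,log=-}
step 19 deliver 2→0: —
step 20 timeout(0): 0={coor,t=4,log=-}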